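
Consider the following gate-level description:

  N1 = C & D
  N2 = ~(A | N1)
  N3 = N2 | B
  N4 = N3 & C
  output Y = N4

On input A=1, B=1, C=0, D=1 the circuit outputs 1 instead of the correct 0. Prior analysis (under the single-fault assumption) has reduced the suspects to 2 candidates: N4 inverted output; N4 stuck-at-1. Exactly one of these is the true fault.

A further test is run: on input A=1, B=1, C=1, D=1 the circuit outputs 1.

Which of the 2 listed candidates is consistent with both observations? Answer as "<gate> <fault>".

Evaluate each candidate on input A=1, B=1, C=1, D=1:
  N4 inverted output: N1=1, N2=0, N3=1, N4=0 [inverted output] → 0 — eliminated
  N4 stuck-at-1: N1=1, N2=0, N3=1, N4=1 [stuck-at-1] → 1 — matches
Only N4 stuck-at-1 reproduces the observed 1.

N4 stuck-at-1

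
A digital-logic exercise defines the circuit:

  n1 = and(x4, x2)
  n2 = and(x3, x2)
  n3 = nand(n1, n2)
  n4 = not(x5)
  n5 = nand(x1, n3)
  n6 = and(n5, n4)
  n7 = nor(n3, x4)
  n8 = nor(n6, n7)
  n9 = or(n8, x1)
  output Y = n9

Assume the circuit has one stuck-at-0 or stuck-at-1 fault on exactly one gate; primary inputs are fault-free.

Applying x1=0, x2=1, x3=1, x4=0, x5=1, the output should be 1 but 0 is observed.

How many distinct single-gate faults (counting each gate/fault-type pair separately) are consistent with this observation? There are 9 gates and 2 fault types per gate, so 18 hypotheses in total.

Fault-free: n1=0, n2=1, n3=1, n4=0, n5=1, n6=0, n7=0, n8=1, n9=1 → 1. Observed 0.
  n1: stuck-at-1 ✓; others ✗
  n2: none of the 2 fault types match ✗
  n3: stuck-at-0 ✓; others ✗
  n4: stuck-at-1 ✓; others ✗
  n5: none of the 2 fault types match ✗
  n6: stuck-at-1 ✓; others ✗
  n7: stuck-at-1 ✓; others ✗
  n8: stuck-at-0 ✓; others ✗
  n9: stuck-at-0 ✓; others ✗
Consistent faults: {n1 stuck-at-1, n3 stuck-at-0, n4 stuck-at-1, n6 stuck-at-1, n7 stuck-at-1, n8 stuck-at-0, n9 stuck-at-0} — 7 in all.

7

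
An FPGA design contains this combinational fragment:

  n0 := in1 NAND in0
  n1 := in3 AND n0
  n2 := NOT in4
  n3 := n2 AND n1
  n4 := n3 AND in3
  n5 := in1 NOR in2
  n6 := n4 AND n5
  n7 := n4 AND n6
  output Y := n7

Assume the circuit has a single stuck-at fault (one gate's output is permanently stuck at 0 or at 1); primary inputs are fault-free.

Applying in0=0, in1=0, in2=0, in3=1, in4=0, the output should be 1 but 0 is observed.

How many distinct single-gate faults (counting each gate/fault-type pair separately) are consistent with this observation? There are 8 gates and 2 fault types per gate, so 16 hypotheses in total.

Fault-free: n0=1, n1=1, n2=1, n3=1, n4=1, n5=1, n6=1, n7=1 → 1. Observed 0.
  n0: stuck-at-0 ✓; others ✗
  n1: stuck-at-0 ✓; others ✗
  n2: stuck-at-0 ✓; others ✗
  n3: stuck-at-0 ✓; others ✗
  n4: stuck-at-0 ✓; others ✗
  n5: stuck-at-0 ✓; others ✗
  n6: stuck-at-0 ✓; others ✗
  n7: stuck-at-0 ✓; others ✗
Consistent faults: {n0 stuck-at-0, n1 stuck-at-0, n2 stuck-at-0, n3 stuck-at-0, n4 stuck-at-0, n5 stuck-at-0, n6 stuck-at-0, n7 stuck-at-0} — 8 in all.

8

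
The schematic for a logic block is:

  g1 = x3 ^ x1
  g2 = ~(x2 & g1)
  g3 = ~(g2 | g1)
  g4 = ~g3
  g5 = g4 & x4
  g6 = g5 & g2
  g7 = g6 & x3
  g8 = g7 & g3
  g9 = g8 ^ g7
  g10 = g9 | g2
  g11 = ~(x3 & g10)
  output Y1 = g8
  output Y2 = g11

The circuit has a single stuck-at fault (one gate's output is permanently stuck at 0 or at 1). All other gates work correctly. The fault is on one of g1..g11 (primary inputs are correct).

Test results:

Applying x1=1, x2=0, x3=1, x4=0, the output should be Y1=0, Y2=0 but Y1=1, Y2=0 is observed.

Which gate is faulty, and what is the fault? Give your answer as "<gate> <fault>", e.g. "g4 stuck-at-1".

g8 stuck-at-1

Fault-free values for test 1 (x1=1, x2=0, x3=1, x4=0): g1=0, g2=1, g3=0, g4=1, g5=0, g6=0, g7=0, g8=0, g9=0, g10=1, g11=0, giving Y1=0, Y2=0. Observed Y1=1, Y2=0.
Test 1: faults giving observed Y1=1, Y2=0 are {g8 stuck-at-1}.
Only g8 stuck-at-1 is consistent with every test.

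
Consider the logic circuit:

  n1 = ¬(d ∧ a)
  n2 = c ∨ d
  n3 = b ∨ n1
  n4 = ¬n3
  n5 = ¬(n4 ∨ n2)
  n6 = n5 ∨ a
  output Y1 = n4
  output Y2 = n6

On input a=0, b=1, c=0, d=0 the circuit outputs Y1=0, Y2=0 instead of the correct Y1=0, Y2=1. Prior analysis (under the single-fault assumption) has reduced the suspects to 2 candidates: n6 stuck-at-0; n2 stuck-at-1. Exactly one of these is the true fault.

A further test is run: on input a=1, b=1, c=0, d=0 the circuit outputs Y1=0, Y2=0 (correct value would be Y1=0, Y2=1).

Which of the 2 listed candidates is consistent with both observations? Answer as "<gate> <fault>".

Evaluate each candidate on input a=1, b=1, c=0, d=0:
  n6 stuck-at-0: n1=1, n2=0, n3=1, n4=0, n5=1, n6=0 [stuck-at-0] → Y1=0, Y2=0 — matches
  n2 stuck-at-1: n1=1, n2=1 [stuck-at-1], n3=1, n4=0, n5=0, n6=1 → Y1=0, Y2=1 — eliminated
Only n6 stuck-at-0 reproduces the observed Y1=0, Y2=0.

n6 stuck-at-0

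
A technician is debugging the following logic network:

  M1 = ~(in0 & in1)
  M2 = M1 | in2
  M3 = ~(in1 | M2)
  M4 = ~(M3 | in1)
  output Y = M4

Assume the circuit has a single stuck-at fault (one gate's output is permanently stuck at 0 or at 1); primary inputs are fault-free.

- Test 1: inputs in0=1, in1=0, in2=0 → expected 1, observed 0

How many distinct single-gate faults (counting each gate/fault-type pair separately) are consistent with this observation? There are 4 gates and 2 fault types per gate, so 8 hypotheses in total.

4

Fault-free: M1=1, M2=1, M3=0, M4=1 → 1. Observed 0.
  M1 stuck-at-0: output 0 ✓
  M1 stuck-at-1: output 1 ✗
  M2 stuck-at-0: output 0 ✓
  M2 stuck-at-1: output 1 ✗
  M3 stuck-at-0: output 1 ✗
  M3 stuck-at-1: output 0 ✓
  M4 stuck-at-0: output 0 ✓
  M4 stuck-at-1: output 1 ✗
Consistent faults: {M1 stuck-at-0, M2 stuck-at-0, M3 stuck-at-1, M4 stuck-at-0} — 4 in all.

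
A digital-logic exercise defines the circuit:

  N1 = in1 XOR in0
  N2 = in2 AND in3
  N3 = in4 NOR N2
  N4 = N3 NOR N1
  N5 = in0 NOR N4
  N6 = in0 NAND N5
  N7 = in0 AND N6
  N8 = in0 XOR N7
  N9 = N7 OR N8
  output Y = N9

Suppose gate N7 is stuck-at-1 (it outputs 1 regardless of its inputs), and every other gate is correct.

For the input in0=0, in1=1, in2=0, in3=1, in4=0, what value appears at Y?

1

Propagate with N7 forced: N1=1, N2=0, N3=1, N4=0, N5=1, N6=1, N7=1 [stuck-at-1], N8=1, N9=1.
So Y = 1. (Without the fault it would be 0.)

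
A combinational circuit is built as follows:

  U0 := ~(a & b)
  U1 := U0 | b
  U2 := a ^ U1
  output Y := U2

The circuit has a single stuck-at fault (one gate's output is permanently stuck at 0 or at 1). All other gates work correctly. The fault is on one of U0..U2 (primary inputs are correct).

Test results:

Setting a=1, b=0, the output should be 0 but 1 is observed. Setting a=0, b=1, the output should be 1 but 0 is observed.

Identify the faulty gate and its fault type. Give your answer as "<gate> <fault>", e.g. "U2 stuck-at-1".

U1 stuck-at-0

Fault-free values for test 1 (a=1, b=0): U0=1, U1=1, U2=0, giving Y=0. Observed 1.
Test 1: faults giving observed 1 are {U0 stuck-at-0, U1 stuck-at-0, U2 stuck-at-1}.
Test 2 (a=0, b=1): fault-free U0=1, U1=1, U2=1 → 1; observed 0. Eliminates U0 stuck-at-0, U2 stuck-at-1.
Only U1 stuck-at-0 is consistent with every test.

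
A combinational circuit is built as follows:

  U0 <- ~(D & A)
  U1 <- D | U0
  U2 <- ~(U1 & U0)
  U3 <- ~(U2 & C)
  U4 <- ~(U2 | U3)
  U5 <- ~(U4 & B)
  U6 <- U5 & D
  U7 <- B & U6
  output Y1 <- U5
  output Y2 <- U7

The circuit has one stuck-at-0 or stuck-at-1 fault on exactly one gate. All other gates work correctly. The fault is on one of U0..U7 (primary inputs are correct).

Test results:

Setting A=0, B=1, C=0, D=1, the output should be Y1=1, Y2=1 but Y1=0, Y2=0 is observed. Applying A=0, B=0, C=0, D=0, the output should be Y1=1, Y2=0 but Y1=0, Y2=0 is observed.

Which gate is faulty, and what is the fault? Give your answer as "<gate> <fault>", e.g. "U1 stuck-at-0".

U5 stuck-at-0

Fault-free values for test 1 (A=0, B=1, C=0, D=1): U0=1, U1=1, U2=0, U3=1, U4=0, U5=1, U6=1, U7=1, giving Y1=1, Y2=1. Observed Y1=0, Y2=0.
Test 1: faults giving observed Y1=0, Y2=0 are {U3 stuck-at-0, U4 stuck-at-1, U5 stuck-at-0}.
Test 2 (A=0, B=0, C=0, D=0): fault-free U0=1, U1=1, U2=0, U3=1, U4=0, U5=1, U6=0, U7=0 → Y1=1, Y2=0; observed Y1=0, Y2=0. Eliminates U3 stuck-at-0, U4 stuck-at-1.
Only U5 stuck-at-0 is consistent with every test.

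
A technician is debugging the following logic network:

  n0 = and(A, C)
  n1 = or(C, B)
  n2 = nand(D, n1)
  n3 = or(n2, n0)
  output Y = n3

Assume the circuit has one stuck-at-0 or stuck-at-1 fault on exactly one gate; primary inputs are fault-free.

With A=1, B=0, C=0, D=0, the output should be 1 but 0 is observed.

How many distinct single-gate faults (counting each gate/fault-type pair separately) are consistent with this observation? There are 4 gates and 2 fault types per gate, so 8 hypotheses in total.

2

Fault-free: n0=0, n1=0, n2=1, n3=1 → 1. Observed 0.
  n0 stuck-at-0: output 1 ✗
  n0 stuck-at-1: output 1 ✗
  n1 stuck-at-0: output 1 ✗
  n1 stuck-at-1: output 1 ✗
  n2 stuck-at-0: output 0 ✓
  n2 stuck-at-1: output 1 ✗
  n3 stuck-at-0: output 0 ✓
  n3 stuck-at-1: output 1 ✗
Consistent faults: {n2 stuck-at-0, n3 stuck-at-0} — 2 in all.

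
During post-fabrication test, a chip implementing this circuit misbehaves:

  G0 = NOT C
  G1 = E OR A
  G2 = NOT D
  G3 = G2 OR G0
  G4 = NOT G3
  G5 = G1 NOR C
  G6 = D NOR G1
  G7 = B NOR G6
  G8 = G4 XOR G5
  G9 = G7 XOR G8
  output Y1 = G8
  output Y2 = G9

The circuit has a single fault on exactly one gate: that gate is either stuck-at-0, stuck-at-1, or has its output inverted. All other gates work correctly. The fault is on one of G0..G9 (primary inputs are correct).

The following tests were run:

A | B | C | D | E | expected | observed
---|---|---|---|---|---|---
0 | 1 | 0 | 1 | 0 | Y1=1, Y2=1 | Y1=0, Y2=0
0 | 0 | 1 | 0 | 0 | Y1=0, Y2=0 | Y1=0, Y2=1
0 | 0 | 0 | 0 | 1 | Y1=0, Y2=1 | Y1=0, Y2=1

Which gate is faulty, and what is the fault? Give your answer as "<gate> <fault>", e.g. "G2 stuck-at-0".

G1 stuck-at-1

Fault-free values for test 1 (A=0, B=1, C=0, D=1, E=0): G0=1, G1=0, G2=0, G3=1, G4=0, G5=1, G6=0, G7=0, G8=1, G9=1, giving Y1=1, Y2=1. Observed Y1=0, Y2=0.
Test 1: faults giving observed Y1=0, Y2=0 are {G0 stuck-at-0, G0 inverted output, G1 stuck-at-1, G1 inverted output, G3 stuck-at-0, G3 inverted output, G4 stuck-at-1, G4 inverted output, G5 stuck-at-0, G5 inverted output, G8 stuck-at-0, G8 inverted output}.
Test 2 (A=0, B=0, C=1, D=0, E=0): fault-free G0=0, G1=0, G2=1, G3=1, G4=0, G5=0, G6=1, G7=0, G8=0, G9=0 → Y1=0, Y2=0; observed Y1=0, Y2=1. Eliminates G0 stuck-at-0, G0 inverted output, G3 stuck-at-0, G3 inverted output, G4 stuck-at-1, G4 inverted output, G5 stuck-at-0, G5 inverted output, G8 stuck-at-0, G8 inverted output.
Test 3 (A=0, B=0, C=0, D=0, E=1): fault-free G0=1, G1=1, G2=1, G3=1, G4=0, G5=0, G6=0, G7=1, G8=0, G9=1 → Y1=0, Y2=1; observed Y1=0, Y2=1. Eliminates G1 inverted output.
Only G1 stuck-at-1 is consistent with every test.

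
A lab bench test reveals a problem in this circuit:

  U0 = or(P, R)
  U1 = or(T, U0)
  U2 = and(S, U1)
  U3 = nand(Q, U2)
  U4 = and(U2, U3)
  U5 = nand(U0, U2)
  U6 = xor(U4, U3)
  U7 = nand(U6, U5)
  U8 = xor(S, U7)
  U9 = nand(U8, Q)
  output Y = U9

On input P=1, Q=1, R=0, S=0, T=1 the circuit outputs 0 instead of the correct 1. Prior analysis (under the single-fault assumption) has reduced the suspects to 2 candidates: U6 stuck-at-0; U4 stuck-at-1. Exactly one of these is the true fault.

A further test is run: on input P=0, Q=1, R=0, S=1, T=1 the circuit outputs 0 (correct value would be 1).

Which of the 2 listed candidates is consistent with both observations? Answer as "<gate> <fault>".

Evaluate each candidate on input P=0, Q=1, R=0, S=1, T=1:
  U6 stuck-at-0: U0=0, U1=1, U2=1, U3=0, U4=0, U5=1, U6=0 [stuck-at-0], U7=1, U8=0, U9=1 → 1 — eliminated
  U4 stuck-at-1: U0=0, U1=1, U2=1, U3=0, U4=1 [stuck-at-1], U5=1, U6=1, U7=0, U8=1, U9=0 → 0 — matches
Only U4 stuck-at-1 reproduces the observed 0.

U4 stuck-at-1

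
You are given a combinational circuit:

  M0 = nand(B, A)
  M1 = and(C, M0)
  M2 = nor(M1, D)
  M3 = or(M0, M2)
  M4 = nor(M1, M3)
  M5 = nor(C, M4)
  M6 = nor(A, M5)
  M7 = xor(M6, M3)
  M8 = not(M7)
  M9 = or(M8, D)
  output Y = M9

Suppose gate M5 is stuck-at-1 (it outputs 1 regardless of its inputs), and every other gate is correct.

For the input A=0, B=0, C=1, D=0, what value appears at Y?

Propagate with M5 forced: M0=1, M1=1, M2=0, M3=1, M4=0, M5=1 [stuck-at-1], M6=0, M7=1, M8=0, M9=0.
So Y = 0. (Without the fault it would be 1.)

0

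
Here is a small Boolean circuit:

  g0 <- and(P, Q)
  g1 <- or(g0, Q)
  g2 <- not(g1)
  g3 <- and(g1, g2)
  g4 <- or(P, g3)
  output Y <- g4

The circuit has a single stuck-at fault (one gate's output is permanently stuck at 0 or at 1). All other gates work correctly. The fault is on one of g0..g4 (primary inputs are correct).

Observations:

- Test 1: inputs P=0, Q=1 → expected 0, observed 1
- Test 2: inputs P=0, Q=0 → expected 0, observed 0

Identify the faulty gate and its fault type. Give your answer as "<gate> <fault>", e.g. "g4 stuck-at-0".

g2 stuck-at-1

Fault-free values for test 1 (P=0, Q=1): g0=0, g1=1, g2=0, g3=0, g4=0, giving Y=0. Observed 1.
Test 1: faults giving observed 1 are {g2 stuck-at-1, g3 stuck-at-1, g4 stuck-at-1}.
Test 2 (P=0, Q=0): fault-free g0=0, g1=0, g2=1, g3=0, g4=0 → 0; observed 0. Eliminates g3 stuck-at-1, g4 stuck-at-1.
Only g2 stuck-at-1 is consistent with every test.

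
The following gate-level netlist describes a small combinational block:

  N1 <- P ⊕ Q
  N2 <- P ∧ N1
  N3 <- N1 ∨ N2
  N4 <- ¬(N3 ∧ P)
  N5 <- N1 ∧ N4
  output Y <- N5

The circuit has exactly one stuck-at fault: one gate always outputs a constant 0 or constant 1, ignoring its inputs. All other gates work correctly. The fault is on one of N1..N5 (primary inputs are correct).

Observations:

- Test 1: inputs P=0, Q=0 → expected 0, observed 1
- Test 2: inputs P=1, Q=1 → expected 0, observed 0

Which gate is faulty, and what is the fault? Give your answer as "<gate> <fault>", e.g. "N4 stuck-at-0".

N1 stuck-at-1

Fault-free values for test 1 (P=0, Q=0): N1=0, N2=0, N3=0, N4=1, N5=0, giving Y=0. Observed 1.
Test 1: faults giving observed 1 are {N1 stuck-at-1, N5 stuck-at-1}.
Test 2 (P=1, Q=1): fault-free N1=0, N2=0, N3=0, N4=1, N5=0 → 0; observed 0. Eliminates N5 stuck-at-1.
Only N1 stuck-at-1 is consistent with every test.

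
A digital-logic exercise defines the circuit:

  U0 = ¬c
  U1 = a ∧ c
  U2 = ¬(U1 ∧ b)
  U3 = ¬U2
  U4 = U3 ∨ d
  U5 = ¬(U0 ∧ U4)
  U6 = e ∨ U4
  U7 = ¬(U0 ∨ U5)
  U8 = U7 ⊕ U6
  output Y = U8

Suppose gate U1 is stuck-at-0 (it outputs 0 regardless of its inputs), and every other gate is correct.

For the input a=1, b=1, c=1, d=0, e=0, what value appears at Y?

0

Propagate with U1 forced: U0=0, U1=0 [stuck-at-0], U2=1, U3=0, U4=0, U5=1, U6=0, U7=0, U8=0.
So Y = 0. (Without the fault it would be 1.)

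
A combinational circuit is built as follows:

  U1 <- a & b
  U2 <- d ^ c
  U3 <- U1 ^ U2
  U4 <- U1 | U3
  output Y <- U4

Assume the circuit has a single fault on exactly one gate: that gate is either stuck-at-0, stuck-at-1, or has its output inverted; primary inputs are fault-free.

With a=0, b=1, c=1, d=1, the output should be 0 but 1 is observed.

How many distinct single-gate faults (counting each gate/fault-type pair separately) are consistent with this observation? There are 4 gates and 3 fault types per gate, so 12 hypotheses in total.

Fault-free: U1=0, U2=0, U3=0, U4=0 → 0. Observed 1.
  U1 stuck-at-0: output 0 ✗
  U1 stuck-at-1: output 1 ✓
  U1 inverted output: output 1 ✓
  U2 stuck-at-0: output 0 ✗
  U2 stuck-at-1: output 1 ✓
  U2 inverted output: output 1 ✓
  U3 stuck-at-0: output 0 ✗
  U3 stuck-at-1: output 1 ✓
  U3 inverted output: output 1 ✓
  U4 stuck-at-0: output 0 ✗
  U4 stuck-at-1: output 1 ✓
  U4 inverted output: output 1 ✓
Consistent faults: {U1 stuck-at-1, U1 inverted output, U2 stuck-at-1, U2 inverted output, U3 stuck-at-1, U3 inverted output, U4 stuck-at-1, U4 inverted output} — 8 in all.

8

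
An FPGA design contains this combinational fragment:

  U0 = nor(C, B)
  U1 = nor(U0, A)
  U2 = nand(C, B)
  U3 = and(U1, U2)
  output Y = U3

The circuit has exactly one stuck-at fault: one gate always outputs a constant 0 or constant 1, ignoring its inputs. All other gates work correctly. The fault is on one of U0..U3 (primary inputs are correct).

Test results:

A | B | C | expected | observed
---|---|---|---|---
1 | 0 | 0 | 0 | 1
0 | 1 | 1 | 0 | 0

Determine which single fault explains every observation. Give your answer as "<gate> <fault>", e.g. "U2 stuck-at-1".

U1 stuck-at-1

Fault-free values for test 1 (A=1, B=0, C=0): U0=1, U1=0, U2=1, U3=0, giving Y=0. Observed 1.
Test 1: faults giving observed 1 are {U1 stuck-at-1, U3 stuck-at-1}.
Test 2 (A=0, B=1, C=1): fault-free U0=0, U1=1, U2=0, U3=0 → 0; observed 0. Eliminates U3 stuck-at-1.
Only U1 stuck-at-1 is consistent with every test.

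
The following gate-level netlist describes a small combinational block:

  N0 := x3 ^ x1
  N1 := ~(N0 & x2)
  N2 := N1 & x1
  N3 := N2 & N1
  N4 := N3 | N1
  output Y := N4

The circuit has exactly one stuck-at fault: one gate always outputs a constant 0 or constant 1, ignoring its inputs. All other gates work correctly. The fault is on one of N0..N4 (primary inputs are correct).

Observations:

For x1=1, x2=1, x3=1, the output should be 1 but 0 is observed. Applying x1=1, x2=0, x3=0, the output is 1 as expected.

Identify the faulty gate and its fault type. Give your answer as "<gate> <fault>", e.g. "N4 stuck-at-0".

Fault-free values for test 1 (x1=1, x2=1, x3=1): N0=0, N1=1, N2=1, N3=1, N4=1, giving Y=1. Observed 0.
Test 1: faults giving observed 0 are {N0 stuck-at-1, N1 stuck-at-0, N4 stuck-at-0}.
Test 2 (x1=1, x2=0, x3=0): fault-free N0=1, N1=1, N2=1, N3=1, N4=1 → 1; observed 1. Eliminates N1 stuck-at-0, N4 stuck-at-0.
Only N0 stuck-at-1 is consistent with every test.

N0 stuck-at-1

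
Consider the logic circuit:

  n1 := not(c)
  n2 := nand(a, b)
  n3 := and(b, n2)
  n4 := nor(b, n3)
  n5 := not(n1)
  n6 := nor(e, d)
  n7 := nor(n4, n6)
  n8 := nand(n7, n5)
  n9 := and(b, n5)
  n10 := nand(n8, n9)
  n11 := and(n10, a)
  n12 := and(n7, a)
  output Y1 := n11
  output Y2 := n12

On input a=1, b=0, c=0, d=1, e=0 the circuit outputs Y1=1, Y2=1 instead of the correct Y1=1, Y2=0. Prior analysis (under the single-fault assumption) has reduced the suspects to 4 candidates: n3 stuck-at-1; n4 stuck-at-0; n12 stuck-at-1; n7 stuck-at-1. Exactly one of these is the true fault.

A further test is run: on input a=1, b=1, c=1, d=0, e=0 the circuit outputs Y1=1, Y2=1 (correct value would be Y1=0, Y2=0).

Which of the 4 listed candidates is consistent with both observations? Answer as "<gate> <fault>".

Evaluate each candidate on input a=1, b=1, c=1, d=0, e=0:
  n3 stuck-at-1: n1=0, n2=0, n3=1 [stuck-at-1], n4=0, n5=1, n6=1, n7=0, n8=1, n9=1, n10=0, n11=0, n12=0 → Y1=0, Y2=0 — eliminated
  n4 stuck-at-0: n1=0, n2=0, n3=0, n4=0 [stuck-at-0], n5=1, n6=1, n7=0, n8=1, n9=1, n10=0, n11=0, n12=0 → Y1=0, Y2=0 — eliminated
  n12 stuck-at-1: n1=0, n2=0, n3=0, n4=0, n5=1, n6=1, n7=0, n8=1, n9=1, n10=0, n11=0, n12=1 [stuck-at-1] → Y1=0, Y2=1 — eliminated
  n7 stuck-at-1: n1=0, n2=0, n3=0, n4=0, n5=1, n6=1, n7=1 [stuck-at-1], n8=0, n9=1, n10=1, n11=1, n12=1 → Y1=1, Y2=1 — matches
Only n7 stuck-at-1 reproduces the observed Y1=1, Y2=1.

n7 stuck-at-1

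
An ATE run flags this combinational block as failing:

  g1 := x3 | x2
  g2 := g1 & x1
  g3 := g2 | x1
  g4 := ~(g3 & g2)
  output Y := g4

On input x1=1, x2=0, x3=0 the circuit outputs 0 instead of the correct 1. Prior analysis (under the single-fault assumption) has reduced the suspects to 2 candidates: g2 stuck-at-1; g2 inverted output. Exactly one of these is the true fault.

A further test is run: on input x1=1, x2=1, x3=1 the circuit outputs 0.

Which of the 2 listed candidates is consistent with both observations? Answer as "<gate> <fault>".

Evaluate each candidate on input x1=1, x2=1, x3=1:
  g2 stuck-at-1: g1=1, g2=1 [stuck-at-1], g3=1, g4=0 → 0 — matches
  g2 inverted output: g1=1, g2=0 [inverted output], g3=1, g4=1 → 1 — eliminated
Only g2 stuck-at-1 reproduces the observed 0.

g2 stuck-at-1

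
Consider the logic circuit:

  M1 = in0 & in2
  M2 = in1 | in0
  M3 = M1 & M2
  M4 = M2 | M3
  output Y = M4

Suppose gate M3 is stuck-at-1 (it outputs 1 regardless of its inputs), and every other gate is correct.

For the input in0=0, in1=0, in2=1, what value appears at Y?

Propagate with M3 forced: M1=0, M2=0, M3=1 [stuck-at-1], M4=1.
So Y = 1. (Without the fault it would be 0.)

1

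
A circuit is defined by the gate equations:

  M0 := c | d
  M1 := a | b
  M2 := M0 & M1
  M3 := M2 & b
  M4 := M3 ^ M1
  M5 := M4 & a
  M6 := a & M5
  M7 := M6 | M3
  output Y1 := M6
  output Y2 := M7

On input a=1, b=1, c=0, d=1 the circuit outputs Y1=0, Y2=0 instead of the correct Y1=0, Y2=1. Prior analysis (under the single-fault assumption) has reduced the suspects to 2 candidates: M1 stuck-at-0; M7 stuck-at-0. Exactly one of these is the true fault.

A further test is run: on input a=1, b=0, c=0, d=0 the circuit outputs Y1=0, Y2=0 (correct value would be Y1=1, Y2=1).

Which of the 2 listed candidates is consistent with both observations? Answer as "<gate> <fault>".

Evaluate each candidate on input a=1, b=0, c=0, d=0:
  M1 stuck-at-0: M0=0, M1=0 [stuck-at-0], M2=0, M3=0, M4=0, M5=0, M6=0, M7=0 → Y1=0, Y2=0 — matches
  M7 stuck-at-0: M0=0, M1=1, M2=0, M3=0, M4=1, M5=1, M6=1, M7=0 [stuck-at-0] → Y1=1, Y2=0 — eliminated
Only M1 stuck-at-0 reproduces the observed Y1=0, Y2=0.

M1 stuck-at-0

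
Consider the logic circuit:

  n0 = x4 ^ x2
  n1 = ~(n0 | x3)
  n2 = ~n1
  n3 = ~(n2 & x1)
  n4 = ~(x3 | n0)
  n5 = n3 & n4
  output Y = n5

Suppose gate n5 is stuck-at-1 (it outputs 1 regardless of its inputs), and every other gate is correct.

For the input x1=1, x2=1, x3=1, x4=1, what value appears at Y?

Propagate with n5 forced: n0=0, n1=0, n2=1, n3=0, n4=0, n5=1 [stuck-at-1].
So Y = 1. (Without the fault it would be 0.)

1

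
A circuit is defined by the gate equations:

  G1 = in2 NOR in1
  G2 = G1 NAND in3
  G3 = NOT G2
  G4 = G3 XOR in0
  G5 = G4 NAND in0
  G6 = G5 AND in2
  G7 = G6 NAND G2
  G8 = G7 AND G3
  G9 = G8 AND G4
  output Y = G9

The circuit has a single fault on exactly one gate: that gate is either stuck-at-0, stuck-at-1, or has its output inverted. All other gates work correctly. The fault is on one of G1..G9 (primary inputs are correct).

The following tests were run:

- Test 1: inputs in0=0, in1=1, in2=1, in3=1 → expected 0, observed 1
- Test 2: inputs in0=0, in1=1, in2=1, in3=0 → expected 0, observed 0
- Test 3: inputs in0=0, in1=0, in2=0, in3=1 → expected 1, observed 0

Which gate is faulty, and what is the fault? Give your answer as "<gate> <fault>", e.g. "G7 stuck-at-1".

Fault-free values for test 1 (in0=0, in1=1, in2=1, in3=1): G1=0, G2=1, G3=0, G4=0, G5=1, G6=1, G7=0, G8=0, G9=0, giving Y=0. Observed 1.
Test 1: faults giving observed 1 are {G1 stuck-at-1, G1 inverted output, G2 stuck-at-0, G2 inverted output, G9 stuck-at-1, G9 inverted output}.
Test 2 (in0=0, in1=1, in2=1, in3=0): fault-free G1=0, G2=1, G3=0, G4=0, G5=1, G6=1, G7=0, G8=0, G9=0 → 0; observed 0. Eliminates G2 stuck-at-0, G2 inverted output, G9 stuck-at-1, G9 inverted output.
Test 3 (in0=0, in1=0, in2=0, in3=1): fault-free G1=1, G2=0, G3=1, G4=1, G5=1, G6=0, G7=1, G8=1, G9=1 → 1; observed 0. Eliminates G1 stuck-at-1.
Only G1 inverted output is consistent with every test.

G1 inverted output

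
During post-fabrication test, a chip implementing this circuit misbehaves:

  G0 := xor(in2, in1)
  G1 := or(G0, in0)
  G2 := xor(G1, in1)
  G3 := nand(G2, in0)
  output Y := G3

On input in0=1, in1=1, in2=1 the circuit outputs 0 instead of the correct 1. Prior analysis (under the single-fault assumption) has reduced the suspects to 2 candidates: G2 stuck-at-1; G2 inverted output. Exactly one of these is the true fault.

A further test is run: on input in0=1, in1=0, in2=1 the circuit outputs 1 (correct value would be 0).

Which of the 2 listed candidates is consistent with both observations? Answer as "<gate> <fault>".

Evaluate each candidate on input in0=1, in1=0, in2=1:
  G2 stuck-at-1: G0=1, G1=1, G2=1 [stuck-at-1], G3=0 → 0 — eliminated
  G2 inverted output: G0=1, G1=1, G2=0 [inverted output], G3=1 → 1 — matches
Only G2 inverted output reproduces the observed 1.

G2 inverted output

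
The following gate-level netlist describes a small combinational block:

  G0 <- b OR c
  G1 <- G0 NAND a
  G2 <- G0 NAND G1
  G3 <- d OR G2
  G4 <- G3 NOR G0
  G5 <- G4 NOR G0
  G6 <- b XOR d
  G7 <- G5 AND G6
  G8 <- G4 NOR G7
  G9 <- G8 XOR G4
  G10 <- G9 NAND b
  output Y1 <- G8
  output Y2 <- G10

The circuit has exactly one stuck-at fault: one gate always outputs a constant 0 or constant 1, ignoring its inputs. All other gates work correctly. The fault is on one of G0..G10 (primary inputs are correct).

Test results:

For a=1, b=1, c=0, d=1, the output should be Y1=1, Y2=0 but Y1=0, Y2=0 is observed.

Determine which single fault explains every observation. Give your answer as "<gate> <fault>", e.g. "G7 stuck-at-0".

G4 stuck-at-1

Fault-free values for test 1 (a=1, b=1, c=0, d=1): G0=1, G1=0, G2=1, G3=1, G4=0, G5=0, G6=0, G7=0, G8=1, G9=1, G10=0, giving Y1=1, Y2=0. Observed Y1=0, Y2=0.
Test 1: faults giving observed Y1=0, Y2=0 are {G4 stuck-at-1}.
Only G4 stuck-at-1 is consistent with every test.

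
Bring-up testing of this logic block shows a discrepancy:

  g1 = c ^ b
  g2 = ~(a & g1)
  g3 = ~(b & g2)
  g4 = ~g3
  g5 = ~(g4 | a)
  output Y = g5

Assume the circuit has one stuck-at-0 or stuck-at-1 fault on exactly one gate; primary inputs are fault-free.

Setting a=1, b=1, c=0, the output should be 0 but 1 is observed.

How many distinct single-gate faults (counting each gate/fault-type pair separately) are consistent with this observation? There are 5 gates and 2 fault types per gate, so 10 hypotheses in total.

Fault-free: g1=1, g2=0, g3=1, g4=0, g5=0 → 0. Observed 1.
  g1 stuck-at-0: output 0 ✗
  g1 stuck-at-1: output 0 ✗
  g2 stuck-at-0: output 0 ✗
  g2 stuck-at-1: output 0 ✗
  g3 stuck-at-0: output 0 ✗
  g3 stuck-at-1: output 0 ✗
  g4 stuck-at-0: output 0 ✗
  g4 stuck-at-1: output 0 ✗
  g5 stuck-at-0: output 0 ✗
  g5 stuck-at-1: output 1 ✓
Consistent faults: {g5 stuck-at-1} — 1 in all.

1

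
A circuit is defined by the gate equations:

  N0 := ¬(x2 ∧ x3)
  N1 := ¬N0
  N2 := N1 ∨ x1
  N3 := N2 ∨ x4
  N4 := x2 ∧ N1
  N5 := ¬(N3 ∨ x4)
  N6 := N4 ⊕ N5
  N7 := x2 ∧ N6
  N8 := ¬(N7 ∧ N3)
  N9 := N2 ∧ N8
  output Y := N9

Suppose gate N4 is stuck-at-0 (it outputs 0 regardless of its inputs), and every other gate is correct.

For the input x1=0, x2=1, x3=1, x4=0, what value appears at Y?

Propagate with N4 forced: N0=0, N1=1, N2=1, N3=1, N4=0 [stuck-at-0], N5=0, N6=0, N7=0, N8=1, N9=1.
So Y = 1. (Without the fault it would be 0.)

1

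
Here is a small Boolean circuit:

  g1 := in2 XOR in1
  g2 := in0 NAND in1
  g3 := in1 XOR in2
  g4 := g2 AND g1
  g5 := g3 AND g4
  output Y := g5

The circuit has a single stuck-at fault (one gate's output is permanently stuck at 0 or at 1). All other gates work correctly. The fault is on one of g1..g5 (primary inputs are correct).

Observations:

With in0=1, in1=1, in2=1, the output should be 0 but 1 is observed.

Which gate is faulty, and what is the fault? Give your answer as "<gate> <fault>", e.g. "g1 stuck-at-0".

g5 stuck-at-1

Fault-free values for test 1 (in0=1, in1=1, in2=1): g1=0, g2=0, g3=0, g4=0, g5=0, giving Y=0. Observed 1.
Test 1: faults giving observed 1 are {g5 stuck-at-1}.
Only g5 stuck-at-1 is consistent with every test.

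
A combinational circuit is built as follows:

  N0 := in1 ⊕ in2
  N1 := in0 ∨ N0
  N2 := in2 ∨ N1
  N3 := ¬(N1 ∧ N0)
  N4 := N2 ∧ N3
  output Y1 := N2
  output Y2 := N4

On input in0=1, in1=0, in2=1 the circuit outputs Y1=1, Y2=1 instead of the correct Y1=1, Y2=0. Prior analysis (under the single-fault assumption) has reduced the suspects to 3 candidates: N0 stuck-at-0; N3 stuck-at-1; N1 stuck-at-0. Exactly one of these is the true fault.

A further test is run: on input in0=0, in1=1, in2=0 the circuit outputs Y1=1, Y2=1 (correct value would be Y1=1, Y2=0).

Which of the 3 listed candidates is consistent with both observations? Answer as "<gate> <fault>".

N3 stuck-at-1

Evaluate each candidate on input in0=0, in1=1, in2=0:
  N0 stuck-at-0: N0=0 [stuck-at-0], N1=0, N2=0, N3=1, N4=0 → Y1=0, Y2=0 — eliminated
  N3 stuck-at-1: N0=1, N1=1, N2=1, N3=1 [stuck-at-1], N4=1 → Y1=1, Y2=1 — matches
  N1 stuck-at-0: N0=1, N1=0 [stuck-at-0], N2=0, N3=1, N4=0 → Y1=0, Y2=0 — eliminated
Only N3 stuck-at-1 reproduces the observed Y1=1, Y2=1.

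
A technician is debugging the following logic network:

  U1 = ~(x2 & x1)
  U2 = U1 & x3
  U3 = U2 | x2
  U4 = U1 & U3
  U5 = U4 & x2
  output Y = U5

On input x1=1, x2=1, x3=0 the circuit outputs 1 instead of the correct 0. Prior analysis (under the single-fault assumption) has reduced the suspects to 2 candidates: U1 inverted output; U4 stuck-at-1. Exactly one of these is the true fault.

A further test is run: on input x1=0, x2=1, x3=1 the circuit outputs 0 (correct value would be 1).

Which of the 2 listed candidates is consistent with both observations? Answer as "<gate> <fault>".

Evaluate each candidate on input x1=0, x2=1, x3=1:
  U1 inverted output: U1=0 [inverted output], U2=0, U3=1, U4=0, U5=0 → 0 — matches
  U4 stuck-at-1: U1=1, U2=1, U3=1, U4=1 [stuck-at-1], U5=1 → 1 — eliminated
Only U1 inverted output reproduces the observed 0.

U1 inverted output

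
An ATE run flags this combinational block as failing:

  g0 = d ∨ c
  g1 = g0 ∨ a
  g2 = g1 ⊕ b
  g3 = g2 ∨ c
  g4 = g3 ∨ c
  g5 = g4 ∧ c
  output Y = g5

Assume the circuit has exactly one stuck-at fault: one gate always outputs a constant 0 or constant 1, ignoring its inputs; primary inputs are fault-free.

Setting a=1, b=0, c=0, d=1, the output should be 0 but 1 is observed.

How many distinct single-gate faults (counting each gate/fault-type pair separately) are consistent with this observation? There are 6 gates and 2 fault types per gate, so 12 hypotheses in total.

1

Fault-free: g0=1, g1=1, g2=1, g3=1, g4=1, g5=0 → 0. Observed 1.
  g0 stuck-at-0: output 0 ✗
  g0 stuck-at-1: output 0 ✗
  g1 stuck-at-0: output 0 ✗
  g1 stuck-at-1: output 0 ✗
  g2 stuck-at-0: output 0 ✗
  g2 stuck-at-1: output 0 ✗
  g3 stuck-at-0: output 0 ✗
  g3 stuck-at-1: output 0 ✗
  g4 stuck-at-0: output 0 ✗
  g4 stuck-at-1: output 0 ✗
  g5 stuck-at-0: output 0 ✗
  g5 stuck-at-1: output 1 ✓
Consistent faults: {g5 stuck-at-1} — 1 in all.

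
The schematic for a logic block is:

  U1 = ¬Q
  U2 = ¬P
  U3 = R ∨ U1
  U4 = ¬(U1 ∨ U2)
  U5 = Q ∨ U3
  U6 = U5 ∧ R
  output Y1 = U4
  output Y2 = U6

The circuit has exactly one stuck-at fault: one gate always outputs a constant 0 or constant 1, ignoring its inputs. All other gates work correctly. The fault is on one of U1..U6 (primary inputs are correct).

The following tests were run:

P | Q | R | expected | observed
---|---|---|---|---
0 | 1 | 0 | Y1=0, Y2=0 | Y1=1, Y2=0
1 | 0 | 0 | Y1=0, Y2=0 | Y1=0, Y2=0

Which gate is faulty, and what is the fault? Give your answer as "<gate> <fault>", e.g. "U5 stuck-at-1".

U2 stuck-at-0

Fault-free values for test 1 (P=0, Q=1, R=0): U1=0, U2=1, U3=0, U4=0, U5=1, U6=0, giving Y1=0, Y2=0. Observed Y1=1, Y2=0.
Test 1: faults giving observed Y1=1, Y2=0 are {U2 stuck-at-0, U4 stuck-at-1}.
Test 2 (P=1, Q=0, R=0): fault-free U1=1, U2=0, U3=1, U4=0, U5=1, U6=0 → Y1=0, Y2=0; observed Y1=0, Y2=0. Eliminates U4 stuck-at-1.
Only U2 stuck-at-0 is consistent with every test.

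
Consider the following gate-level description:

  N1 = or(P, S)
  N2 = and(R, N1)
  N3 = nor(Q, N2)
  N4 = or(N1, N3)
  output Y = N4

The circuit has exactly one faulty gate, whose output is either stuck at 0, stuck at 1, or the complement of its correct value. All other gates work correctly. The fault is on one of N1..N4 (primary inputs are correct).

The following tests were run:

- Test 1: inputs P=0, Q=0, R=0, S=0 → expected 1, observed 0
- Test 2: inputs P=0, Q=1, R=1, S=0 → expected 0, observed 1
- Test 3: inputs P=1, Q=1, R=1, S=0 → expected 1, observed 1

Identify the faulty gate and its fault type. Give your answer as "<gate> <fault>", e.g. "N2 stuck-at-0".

Fault-free values for test 1 (P=0, Q=0, R=0, S=0): N1=0, N2=0, N3=1, N4=1, giving Y=1. Observed 0.
Test 1: faults giving observed 0 are {N2 stuck-at-1, N2 inverted output, N3 stuck-at-0, N3 inverted output, N4 stuck-at-0, N4 inverted output}.
Test 2 (P=0, Q=1, R=1, S=0): fault-free N1=0, N2=0, N3=0, N4=0 → 0; observed 1. Eliminates N2 stuck-at-1, N2 inverted output, N3 stuck-at-0, N4 stuck-at-0.
Test 3 (P=1, Q=1, R=1, S=0): fault-free N1=1, N2=1, N3=0, N4=1 → 1; observed 1. Eliminates N4 inverted output.
Only N3 inverted output is consistent with every test.

N3 inverted output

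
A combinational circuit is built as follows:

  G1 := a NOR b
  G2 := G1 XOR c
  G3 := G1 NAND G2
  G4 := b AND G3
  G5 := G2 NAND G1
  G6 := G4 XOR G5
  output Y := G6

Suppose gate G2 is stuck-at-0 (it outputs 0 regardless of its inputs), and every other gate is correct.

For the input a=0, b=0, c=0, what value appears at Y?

1

Propagate with G2 forced: G1=1, G2=0 [stuck-at-0], G3=1, G4=0, G5=1, G6=1.
So Y = 1. (Without the fault it would be 0.)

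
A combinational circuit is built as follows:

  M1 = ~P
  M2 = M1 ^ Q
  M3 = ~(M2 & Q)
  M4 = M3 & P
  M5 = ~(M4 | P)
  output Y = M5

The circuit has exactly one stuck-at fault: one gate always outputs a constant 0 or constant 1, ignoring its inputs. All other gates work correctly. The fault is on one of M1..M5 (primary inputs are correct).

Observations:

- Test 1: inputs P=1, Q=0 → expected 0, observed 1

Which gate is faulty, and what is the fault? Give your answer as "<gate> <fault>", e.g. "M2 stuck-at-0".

M5 stuck-at-1

Fault-free values for test 1 (P=1, Q=0): M1=0, M2=0, M3=1, M4=1, M5=0, giving Y=0. Observed 1.
Test 1: faults giving observed 1 are {M5 stuck-at-1}.
Only M5 stuck-at-1 is consistent with every test.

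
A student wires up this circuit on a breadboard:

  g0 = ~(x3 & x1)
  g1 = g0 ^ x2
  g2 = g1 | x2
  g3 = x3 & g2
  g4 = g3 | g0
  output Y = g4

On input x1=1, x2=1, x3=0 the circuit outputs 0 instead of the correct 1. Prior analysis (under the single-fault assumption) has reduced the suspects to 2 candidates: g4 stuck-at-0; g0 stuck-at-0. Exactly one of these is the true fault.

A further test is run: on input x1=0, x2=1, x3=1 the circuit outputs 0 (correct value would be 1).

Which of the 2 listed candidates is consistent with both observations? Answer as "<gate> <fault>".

Evaluate each candidate on input x1=0, x2=1, x3=1:
  g4 stuck-at-0: g0=1, g1=0, g2=1, g3=1, g4=0 [stuck-at-0] → 0 — matches
  g0 stuck-at-0: g0=0 [stuck-at-0], g1=1, g2=1, g3=1, g4=1 → 1 — eliminated
Only g4 stuck-at-0 reproduces the observed 0.

g4 stuck-at-0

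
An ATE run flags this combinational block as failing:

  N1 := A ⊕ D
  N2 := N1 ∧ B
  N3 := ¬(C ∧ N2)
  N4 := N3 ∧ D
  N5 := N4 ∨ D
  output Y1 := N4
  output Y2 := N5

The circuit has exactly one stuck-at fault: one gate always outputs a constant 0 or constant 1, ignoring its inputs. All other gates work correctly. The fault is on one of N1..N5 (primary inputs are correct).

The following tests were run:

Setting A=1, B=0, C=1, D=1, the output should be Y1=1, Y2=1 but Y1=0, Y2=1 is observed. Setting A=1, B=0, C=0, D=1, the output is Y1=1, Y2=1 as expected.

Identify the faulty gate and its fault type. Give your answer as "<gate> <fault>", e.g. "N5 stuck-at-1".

N2 stuck-at-1

Fault-free values for test 1 (A=1, B=0, C=1, D=1): N1=0, N2=0, N3=1, N4=1, N5=1, giving Y1=1, Y2=1. Observed Y1=0, Y2=1.
Test 1: faults giving observed Y1=0, Y2=1 are {N2 stuck-at-1, N3 stuck-at-0, N4 stuck-at-0}.
Test 2 (A=1, B=0, C=0, D=1): fault-free N1=0, N2=0, N3=1, N4=1, N5=1 → Y1=1, Y2=1; observed Y1=1, Y2=1. Eliminates N3 stuck-at-0, N4 stuck-at-0.
Only N2 stuck-at-1 is consistent with every test.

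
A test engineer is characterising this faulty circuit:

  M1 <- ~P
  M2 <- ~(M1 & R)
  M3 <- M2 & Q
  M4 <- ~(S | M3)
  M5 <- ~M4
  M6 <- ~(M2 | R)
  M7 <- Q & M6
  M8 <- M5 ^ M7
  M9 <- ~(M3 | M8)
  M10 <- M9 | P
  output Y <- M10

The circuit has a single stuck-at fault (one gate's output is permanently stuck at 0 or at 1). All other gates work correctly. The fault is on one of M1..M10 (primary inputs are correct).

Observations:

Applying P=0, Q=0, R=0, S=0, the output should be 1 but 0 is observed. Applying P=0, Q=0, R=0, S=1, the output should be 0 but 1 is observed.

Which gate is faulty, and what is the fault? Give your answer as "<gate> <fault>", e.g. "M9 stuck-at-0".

Fault-free values for test 1 (P=0, Q=0, R=0, S=0): M1=1, M2=1, M3=0, M4=1, M5=0, M6=0, M7=0, M8=0, M9=1, M10=1, giving Y=1. Observed 0.
Test 1: faults giving observed 0 are {M3 stuck-at-1, M4 stuck-at-0, M5 stuck-at-1, M7 stuck-at-1, M8 stuck-at-1, M9 stuck-at-0, M10 stuck-at-0}.
Test 2 (P=0, Q=0, R=0, S=1): fault-free M1=1, M2=1, M3=0, M4=0, M5=1, M6=0, M7=0, M8=1, M9=0, M10=0 → 0; observed 1. Eliminates M3 stuck-at-1, M4 stuck-at-0, M5 stuck-at-1, M8 stuck-at-1, M9 stuck-at-0, M10 stuck-at-0.
Only M7 stuck-at-1 is consistent with every test.

M7 stuck-at-1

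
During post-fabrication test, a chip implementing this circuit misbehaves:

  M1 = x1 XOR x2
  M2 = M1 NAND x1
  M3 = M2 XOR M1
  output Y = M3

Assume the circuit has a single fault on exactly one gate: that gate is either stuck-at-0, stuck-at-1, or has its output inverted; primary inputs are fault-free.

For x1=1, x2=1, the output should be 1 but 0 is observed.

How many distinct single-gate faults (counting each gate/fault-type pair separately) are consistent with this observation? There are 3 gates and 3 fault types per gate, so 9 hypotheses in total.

Fault-free: M1=0, M2=1, M3=1 → 1. Observed 0.
  M1 stuck-at-0: output 1 ✗
  M1 stuck-at-1: output 1 ✗
  M1 inverted output: output 1 ✗
  M2 stuck-at-0: output 0 ✓
  M2 stuck-at-1: output 1 ✗
  M2 inverted output: output 0 ✓
  M3 stuck-at-0: output 0 ✓
  M3 stuck-at-1: output 1 ✗
  M3 inverted output: output 0 ✓
Consistent faults: {M2 stuck-at-0, M2 inverted output, M3 stuck-at-0, M3 inverted output} — 4 in all.

4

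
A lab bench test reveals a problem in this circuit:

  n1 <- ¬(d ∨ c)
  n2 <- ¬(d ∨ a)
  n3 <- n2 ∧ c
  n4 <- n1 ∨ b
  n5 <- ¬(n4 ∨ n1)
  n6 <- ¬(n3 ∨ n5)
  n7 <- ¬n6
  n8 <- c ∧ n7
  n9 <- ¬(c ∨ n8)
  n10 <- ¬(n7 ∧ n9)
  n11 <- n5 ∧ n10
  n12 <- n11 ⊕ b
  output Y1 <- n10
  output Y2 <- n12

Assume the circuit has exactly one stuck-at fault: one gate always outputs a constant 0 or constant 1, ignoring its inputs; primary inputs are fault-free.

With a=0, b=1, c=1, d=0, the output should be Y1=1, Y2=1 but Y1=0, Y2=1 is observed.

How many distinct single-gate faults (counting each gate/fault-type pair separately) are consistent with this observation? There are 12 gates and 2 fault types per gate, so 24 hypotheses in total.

Fault-free: n1=0, n2=1, n3=1, n4=1, n5=0, n6=0, n7=1, n8=1, n9=0, n10=1, n11=0, n12=1 → Y1=1, Y2=1. Observed Y1=0, Y2=1.
  n1: none of the 2 fault types match ✗
  n2: none of the 2 fault types match ✗
  n3: none of the 2 fault types match ✗
  n4: none of the 2 fault types match ✗
  n5: none of the 2 fault types match ✗
  n6: none of the 2 fault types match ✗
  n7: none of the 2 fault types match ✗
  n8: none of the 2 fault types match ✗
  n9: stuck-at-1 ✓; others ✗
  n10: stuck-at-0 ✓; others ✗
  n11: none of the 2 fault types match ✗
  n12: none of the 2 fault types match ✗
Consistent faults: {n9 stuck-at-1, n10 stuck-at-0} — 2 in all.

2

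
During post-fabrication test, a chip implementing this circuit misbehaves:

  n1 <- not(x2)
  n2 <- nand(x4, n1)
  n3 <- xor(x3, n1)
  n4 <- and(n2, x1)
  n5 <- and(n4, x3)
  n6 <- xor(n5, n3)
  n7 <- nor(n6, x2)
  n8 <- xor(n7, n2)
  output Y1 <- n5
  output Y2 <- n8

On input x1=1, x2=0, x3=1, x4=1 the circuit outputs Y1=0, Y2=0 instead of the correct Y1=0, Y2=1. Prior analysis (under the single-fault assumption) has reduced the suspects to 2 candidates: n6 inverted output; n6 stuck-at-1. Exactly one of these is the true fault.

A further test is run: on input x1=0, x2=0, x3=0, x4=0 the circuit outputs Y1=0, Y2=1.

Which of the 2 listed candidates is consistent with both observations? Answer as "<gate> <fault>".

n6 stuck-at-1

Evaluate each candidate on input x1=0, x2=0, x3=0, x4=0:
  n6 inverted output: n1=1, n2=1, n3=1, n4=0, n5=0, n6=0 [inverted output], n7=1, n8=0 → Y1=0, Y2=0 — eliminated
  n6 stuck-at-1: n1=1, n2=1, n3=1, n4=0, n5=0, n6=1 [stuck-at-1], n7=0, n8=1 → Y1=0, Y2=1 — matches
Only n6 stuck-at-1 reproduces the observed Y1=0, Y2=1.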